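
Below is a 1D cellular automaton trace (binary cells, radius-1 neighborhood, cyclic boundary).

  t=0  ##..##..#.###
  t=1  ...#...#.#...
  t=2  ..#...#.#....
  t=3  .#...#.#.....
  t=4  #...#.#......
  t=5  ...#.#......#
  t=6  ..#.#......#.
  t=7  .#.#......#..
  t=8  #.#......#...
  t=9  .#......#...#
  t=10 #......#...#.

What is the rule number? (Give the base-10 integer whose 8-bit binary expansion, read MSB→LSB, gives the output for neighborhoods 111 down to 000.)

34

  [7] ### => .  t=0,i=0
  [6] ##. => .  t=0,i=1
  [5] #.# => #  t=0,i=9
  [4] #.. => .  t=0,i=2
  [3] .## => .  t=0,i=4
  [2] .#. => .  t=0,i=8
  [1] ..# => #  t=0,i=3
  [0] ... => .  t=1,i=0
  bits 00100010 = 34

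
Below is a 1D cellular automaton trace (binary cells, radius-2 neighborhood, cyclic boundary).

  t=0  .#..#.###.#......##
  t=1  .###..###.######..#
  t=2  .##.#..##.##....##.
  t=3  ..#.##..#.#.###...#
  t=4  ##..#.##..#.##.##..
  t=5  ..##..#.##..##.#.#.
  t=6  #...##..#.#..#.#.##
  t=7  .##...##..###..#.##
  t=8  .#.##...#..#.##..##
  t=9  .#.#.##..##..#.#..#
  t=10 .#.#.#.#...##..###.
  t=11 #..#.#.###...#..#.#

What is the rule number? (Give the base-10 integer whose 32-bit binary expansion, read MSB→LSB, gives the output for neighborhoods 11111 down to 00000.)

603448067

  nb #####: next=.  (t=1,i=12, bit31=0)
  nb ####.: next=.  (t=1,i=14, bit30=0)
  nb ###.#: next=#  (t=0,i=8, bit29=1)
  nb ###..: next=.  (t=1,i=3, bit28=0)
  nb ##.##: next=.  (t=1,i=9, bit27=0)
  nb ##.#.: next=.  (t=0,i=0, bit26=0)
  nb ##..#: next=#  (t=1,i=4, bit25=1)
  nb ##...: next=#  (t=2,i=12, bit24=1)
  nb #.###: next=#  (t=0,i=6, bit23=1)
  nb #.##.: next=#  (t=2,i=10, bit22=1)
  nb #.#.#: next=#  (t=3,i=10, bit21=1)
  nb #.#..: next=#  (t=0,i=1, bit20=1)
  nb #..##: next=.  (t=1,i=5, bit19=0)
  nb #..#.: next=#  (t=0,i=3, bit18=1)
  nb #...#: next=#  (t=3,i=16, bit17=1)
  nb #....: next=#  (t=0,i=12, bit16=1)
  nb .####: next=#  (t=1,i=11, bit15=1)
  nb .###.: next=#  (t=0,i=7, bit14=1)
  nb .##.#: next=#  (t=0,i=18, bit13=1)
  nb .##..: next=.  (t=2,i=11, bit12=0)
  nb .#.##: next=.  (t=0,i=5, bit11=0)
  nb .#.#.: next=.  (t=3,i=9, bit10=0)
  nb .#..#: next=#  (t=0,i=2, bit9=1)
  nb .#...: next=#  (t=0,i=11, bit8=1)
  nb ..###: next=.  (t=1,i=6, bit7=0)
  nb ..##.: next=.  (t=0,i=17, bit6=0)
  nb ..#.#: next=.  (t=0,i=4, bit5=0)
  nb ..#..: next=.  (t=3,i=18, bit4=0)
  nb ...##: next=.  (t=0,i=16, bit3=0)
  nb ...#.: next=.  (t=3,i=17, bit2=0)
  nb ....#: next=#  (t=0,i=15, bit1=1)
  nb .....: next=#  (t=0,i=13, bit0=1)
  bits 00100011111101111110001100000011 = 603448067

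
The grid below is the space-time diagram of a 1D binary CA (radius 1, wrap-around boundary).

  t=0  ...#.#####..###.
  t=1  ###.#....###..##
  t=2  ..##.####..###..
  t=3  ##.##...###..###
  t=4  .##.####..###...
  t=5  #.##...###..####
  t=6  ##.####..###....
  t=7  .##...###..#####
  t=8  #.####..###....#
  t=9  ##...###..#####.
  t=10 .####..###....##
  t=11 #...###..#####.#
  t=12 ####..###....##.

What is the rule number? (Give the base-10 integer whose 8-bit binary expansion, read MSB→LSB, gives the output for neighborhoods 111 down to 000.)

  ### -> .   bit 7 = 0  t=0,i=6
  ##. -> #   bit 6 = 1  t=0,i=9
  #.# -> #   bit 5 = 1  t=0,i=4
  #.. -> #   bit 4 = 1  t=0,i=10
  .## -> .   bit 3 = 0  t=0,i=5
  .#. -> .   bit 2 = 0  t=0,i=3
  ..# -> #   bit 1 = 1  t=0,i=2
  ... -> #   bit 0 = 1  t=0,i=0
  bits 01110011 = 115

115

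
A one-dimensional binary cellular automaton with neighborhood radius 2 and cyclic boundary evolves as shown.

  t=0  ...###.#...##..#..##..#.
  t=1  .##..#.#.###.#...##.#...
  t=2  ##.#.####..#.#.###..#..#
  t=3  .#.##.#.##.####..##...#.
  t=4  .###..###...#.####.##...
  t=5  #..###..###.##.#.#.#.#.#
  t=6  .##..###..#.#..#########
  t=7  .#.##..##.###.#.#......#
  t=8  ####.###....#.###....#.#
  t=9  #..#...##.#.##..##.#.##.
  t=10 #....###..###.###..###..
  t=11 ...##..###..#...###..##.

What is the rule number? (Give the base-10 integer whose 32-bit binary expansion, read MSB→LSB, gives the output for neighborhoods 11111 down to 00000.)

  ##### -> .   bit 31 = 0  t=6,i=17
  ####. -> .   bit 30 = 0  t=2,i=7
  ###.# -> #   bit 29 = 1  t=0,i=5
  ###.. -> #   bit 28 = 1  t=2,i=8
  ##.## -> .   bit 27 = 0  t=3,i=10
  ##.#. -> .   bit 26 = 0  t=0,i=6
  ##..# -> #   bit 25 = 1  t=0,i=13
  ##... -> #   bit 24 = 1  t=3,i=19
  #.### -> .   bit 23 = 0  t=1,i=9
  #.##. -> #   bit 22 = 1  t=3,i=3
  #.#.# -> #   bit 21 = 1  t=1,i=7
  #.#.. -> #   bit 20 = 1  t=0,i=7
  #..## -> #   bit 19 = 1  t=0,i=17
  #..#. -> .   bit 18 = 0  t=0,i=14
  #...# -> #   bit 17 = 1  t=0,i=9
  #.... -> .   bit 16 = 0  t=0,i=0
  .#### -> #   bit 15 = 1  t=2,i=6
  .###. -> .   bit 14 = 0  t=0,i=4
  .##.# -> .   bit 13 = 0  t=1,i=18
  .##.. -> .   bit 12 = 0  t=0,i=12
  .#.## -> #   bit 11 = 1  t=1,i=8
  .#.#. -> #   bit 10 = 1  t=1,i=6
  .#..# -> .   bit 9 = 0  t=0,i=16
  .#... -> .   bit 8 = 0  t=0,i=8
  ..### -> .   bit 7 = 0  t=0,i=3
  ..##. -> #   bit 6 = 1  t=0,i=11
  ..#.# -> #   bit 5 = 1  t=1,i=5
  ..#.. -> .   bit 4 = 0  t=0,i=15
  ...## -> #   bit 3 = 1  t=0,i=2
  ...#. -> .   bit 2 = 0  t=3,i=21
  ....# -> #   bit 1 = 1  t=0,i=1
  ..... -> .   bit 0 = 0  t=7,i=19
  bits 00110011011110101000110001101010 = 863669354

863669354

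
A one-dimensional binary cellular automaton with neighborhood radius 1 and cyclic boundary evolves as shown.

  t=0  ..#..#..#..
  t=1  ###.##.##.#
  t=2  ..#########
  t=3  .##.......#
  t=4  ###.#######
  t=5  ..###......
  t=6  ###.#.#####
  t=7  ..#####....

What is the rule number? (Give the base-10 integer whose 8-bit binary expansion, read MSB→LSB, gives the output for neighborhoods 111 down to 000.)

111

  nb ###: next=.  (t=1,i=0, bit7=0)
  nb ##.: next=#  (t=1,i=2, bit6=1)
  nb #.#: next=#  (t=1,i=3, bit5=1)
  nb #..: next=.  (t=0,i=3, bit4=0)
  nb .##: next=#  (t=1,i=4, bit3=1)
  nb .#.: next=#  (t=0,i=2, bit2=1)
  nb ..#: next=#  (t=0,i=1, bit1=1)
  nb ...: next=#  (t=0,i=0, bit0=1)
  bits 01101111 = 111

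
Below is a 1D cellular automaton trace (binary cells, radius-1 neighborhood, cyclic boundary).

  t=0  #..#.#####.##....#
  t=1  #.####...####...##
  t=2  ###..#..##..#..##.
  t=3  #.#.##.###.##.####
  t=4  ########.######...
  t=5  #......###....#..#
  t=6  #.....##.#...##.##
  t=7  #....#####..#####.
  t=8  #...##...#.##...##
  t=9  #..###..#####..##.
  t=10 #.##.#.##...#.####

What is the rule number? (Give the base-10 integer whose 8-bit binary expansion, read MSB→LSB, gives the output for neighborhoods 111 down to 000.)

  [7] ### => .  t=0,i=6
  [6] ##. => #  t=0,i=0
  [5] #.# => #  t=0,i=4
  [4] #.. => .  t=0,i=1
  [3] .## => #  t=0,i=5
  [2] .#. => #  t=0,i=3
  [1] ..# => #  t=0,i=2
  [0] ... => .  t=0,i=14
  bits 01101110 = 110

110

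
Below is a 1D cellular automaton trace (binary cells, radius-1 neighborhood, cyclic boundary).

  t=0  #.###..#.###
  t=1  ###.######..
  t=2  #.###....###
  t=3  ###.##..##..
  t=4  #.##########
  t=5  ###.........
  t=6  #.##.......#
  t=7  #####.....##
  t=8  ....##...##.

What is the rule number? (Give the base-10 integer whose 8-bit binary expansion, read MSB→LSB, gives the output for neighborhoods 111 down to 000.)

126

  [7] ### => .  t=0,i=3
  [6] ##. => #  t=0,i=0
  [5] #.# => #  t=0,i=1
  [4] #.. => #  t=0,i=5
  [3] .## => #  t=0,i=2
  [2] .#. => #  t=0,i=7
  [1] ..# => #  t=0,i=6
  [0] ... => .  t=2,i=6
  bits 01111110 = 126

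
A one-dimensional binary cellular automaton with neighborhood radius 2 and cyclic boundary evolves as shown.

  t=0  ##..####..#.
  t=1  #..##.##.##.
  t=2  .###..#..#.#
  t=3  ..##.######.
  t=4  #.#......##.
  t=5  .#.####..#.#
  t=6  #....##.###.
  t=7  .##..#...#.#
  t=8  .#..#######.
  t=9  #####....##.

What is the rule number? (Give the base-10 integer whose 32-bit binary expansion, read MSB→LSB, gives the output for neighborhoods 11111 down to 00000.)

1414481909

  nb #####: next=.  (t=3,i=7, bit31=0)
  nb ####.: next=#  (t=0,i=6, bit30=1)
  nb ###.#: next=.  (t=6,i=10, bit29=0)
  nb ###..: next=#  (t=0,i=7, bit28=1)
  nb ##.##: next=.  (t=1,i=5, bit27=0)
  nb ##.#.: next=#  (t=1,i=11, bit26=1)
  nb ##..#: next=.  (t=0,i=2, bit25=0)
  nb ##...: next=.  (t=3,i=11, bit24=0)
  nb #.###: next=.  (t=2,i=1, bit23=0)
  nb #.##.: next=#  (t=0,i=0, bit22=1)
  nb #.#.#: next=.  (t=2,i=11, bit21=0)
  nb #.#..: next=.  (t=1,i=0, bit20=0)
  nb #..##: next=#  (t=0,i=3, bit19=1)
  nb #..#.: next=#  (t=0,i=9, bit18=1)
  nb #...#: next=#  (t=3,i=0, bit17=1)
  nb #....: next=#  (t=4,i=4, bit16=1)
  nb .####: next=.  (t=0,i=5, bit15=0)
  nb .###.: next=#  (t=2,i=2, bit14=1)
  nb .##.#: next=.  (t=1,i=4, bit13=0)
  nb .##..: next=.  (t=0,i=1, bit12=0)
  nb .#.##: next=.  (t=0,i=11, bit11=0)
  nb .#.#.: next=#  (t=2,i=10, bit10=1)
  nb .#..#: next=#  (t=1,i=1, bit9=1)
  nb .#...: next=#  (t=4,i=3, bit8=1)
  nb ..###: next=#  (t=0,i=4, bit7=1)
  nb ..##.: next=#  (t=1,i=3, bit6=1)
  nb ..#.#: next=#  (t=0,i=10, bit5=1)
  nb ..#..: next=#  (t=2,i=6, bit4=1)
  nb ...##: next=.  (t=3,i=1, bit3=0)
  nb ...#.: next=#  (t=7,i=8, bit2=1)
  nb ....#: next=.  (t=4,i=7, bit1=0)
  nb .....: next=#  (t=4,i=5, bit0=1)
  bits 01010100010011110100011111110101 = 1414481909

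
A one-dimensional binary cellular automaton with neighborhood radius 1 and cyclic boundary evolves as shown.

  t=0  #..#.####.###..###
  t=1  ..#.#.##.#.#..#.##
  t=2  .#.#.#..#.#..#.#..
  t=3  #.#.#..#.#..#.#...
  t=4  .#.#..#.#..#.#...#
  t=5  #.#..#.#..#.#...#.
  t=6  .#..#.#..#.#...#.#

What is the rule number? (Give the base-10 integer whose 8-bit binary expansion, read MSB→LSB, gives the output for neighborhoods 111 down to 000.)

162

  [7] ### => #  t=0,i=6
  [6] ##. => .  t=0,i=0
  [5] #.# => #  t=0,i=4
  [4] #.. => .  t=0,i=1
  [3] .## => .  t=0,i=5
  [2] .#. => .  t=0,i=3
  [1] ..# => #  t=0,i=2
  [0] ... => .  t=2,i=17
  bits 10100010 = 162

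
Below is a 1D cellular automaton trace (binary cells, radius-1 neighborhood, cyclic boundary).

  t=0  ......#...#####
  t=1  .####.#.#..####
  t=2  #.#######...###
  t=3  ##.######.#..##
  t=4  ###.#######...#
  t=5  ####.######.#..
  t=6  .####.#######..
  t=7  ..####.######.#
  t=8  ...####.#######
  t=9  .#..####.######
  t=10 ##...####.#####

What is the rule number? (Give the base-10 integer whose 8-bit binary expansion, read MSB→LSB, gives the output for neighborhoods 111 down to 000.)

  ###|#  b7=1 t=0,i=11
  ##.|#  b6=1 t=0,i=14
  #.#|#  b5=1 t=1,i=0
  #..|.  b4=0 t=0,i=0
  .##|.  b3=0 t=0,i=10
  .#.|#  b2=1 t=0,i=6
  ..#|.  b1=0 t=0,i=5
  ...|#  b0=1 t=0,i=1
  bits 11100101 = 229

229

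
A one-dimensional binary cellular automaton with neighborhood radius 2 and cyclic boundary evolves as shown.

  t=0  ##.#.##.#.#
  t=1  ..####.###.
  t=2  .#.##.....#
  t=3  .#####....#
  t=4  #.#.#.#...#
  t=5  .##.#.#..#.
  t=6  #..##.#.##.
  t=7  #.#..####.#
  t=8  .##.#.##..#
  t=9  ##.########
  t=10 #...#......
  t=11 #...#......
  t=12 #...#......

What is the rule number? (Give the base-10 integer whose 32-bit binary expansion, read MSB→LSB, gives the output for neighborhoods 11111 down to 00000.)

  nb #####: next=.  (t=3,i=3, bit31=0)
  nb ####.: next=#  (t=1,i=4, bit30=1)
  nb ###.#: next=.  (t=0,i=1, bit29=0)
  nb ###..: next=.  (t=1,i=9, bit28=0)
  nb ##.##: next=.  (t=1,i=6, bit27=0)
  nb ##.#.: next=#  (t=0,i=2, bit26=1)
  nb ##..#: next=#  (t=8,i=8, bit25=1)
  nb ##...: next=#  (t=1,i=10, bit24=1)
  nb #.###: next=.  (t=0,i=10, bit23=0)
  nb #.##.: next=#  (t=0,i=5, bit22=1)
  nb #.#.#: next=#  (t=0,i=3, bit21=1)
  nb #.#..: next=#  (t=4,i=6, bit20=1)
  nb #..##: next=#  (t=5,i=0, bit19=1)
  nb #..#.: next=#  (t=5,i=8, bit18=1)
  nb #...#: next=.  (t=1,i=0, bit17=0)
  nb #....: next=.  (t=2,i=6, bit16=0)
  nb .####: next=#  (t=1,i=3, bit15=1)
  nb .###.: next=.  (t=0,i=0, bit14=0)
  nb .##.#: next=.  (t=0,i=6, bit13=0)
  nb .##..: next=#  (t=2,i=4, bit12=1)
  nb .#.##: next=#  (t=0,i=4, bit11=1)
  nb .#.#.: next=.  (t=2,i=0, bit10=0)
  nb .#..#: next=.  (t=5,i=7, bit9=0)
  nb .#...: next=.  (t=4,i=7, bit8=0)
  nb ..###: next=.  (t=1,i=2, bit7=0)
  nb ..##.: next=.  (t=4,i=10, bit6=0)
  nb ..#.#: next=#  (t=2,i=10, bit5=1)
  nb ..#..: next=#  (t=5,i=9, bit4=1)
  nb ...##: next=#  (t=1,i=1, bit3=1)
  nb ...#.: next=.  (t=2,i=9, bit2=0)
  nb ....#: next=.  (t=2,i=8, bit1=0)
  nb .....: next=.  (t=2,i=7, bit0=0)
  bits 01000111011111001001100000111000 = 1199347768

1199347768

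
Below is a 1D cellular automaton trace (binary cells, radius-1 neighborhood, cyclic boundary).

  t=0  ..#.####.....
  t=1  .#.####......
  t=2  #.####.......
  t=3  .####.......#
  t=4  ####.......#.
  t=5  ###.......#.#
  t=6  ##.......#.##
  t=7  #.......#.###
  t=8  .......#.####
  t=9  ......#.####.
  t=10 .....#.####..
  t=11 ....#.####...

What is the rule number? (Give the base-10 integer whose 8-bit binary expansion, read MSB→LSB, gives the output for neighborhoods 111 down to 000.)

  ### -> #   bit 7 = 1  t=0,i=5
  ##. -> .   bit 6 = 0  t=0,i=7
  #.# -> #   bit 5 = 1  t=0,i=3
  #.. -> .   bit 4 = 0  t=0,i=8
  .## -> #   bit 3 = 1  t=0,i=4
  .#. -> .   bit 2 = 0  t=0,i=2
  ..# -> #   bit 1 = 1  t=0,i=1
  ... -> .   bit 0 = 0  t=0,i=0
  bits 10101010 = 170

170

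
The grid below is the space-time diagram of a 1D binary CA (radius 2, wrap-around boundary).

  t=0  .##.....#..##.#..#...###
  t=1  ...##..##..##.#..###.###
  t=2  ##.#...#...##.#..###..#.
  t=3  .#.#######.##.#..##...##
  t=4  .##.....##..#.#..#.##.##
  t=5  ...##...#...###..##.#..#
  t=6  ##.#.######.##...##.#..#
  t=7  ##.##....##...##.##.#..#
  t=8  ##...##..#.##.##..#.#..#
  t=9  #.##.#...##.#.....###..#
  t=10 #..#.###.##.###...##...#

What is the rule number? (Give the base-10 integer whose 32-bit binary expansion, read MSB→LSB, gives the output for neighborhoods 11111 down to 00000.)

  #####|.  b31=0 t=3,i=5
  ####.|#  b30=1 t=3,i=8
  ###.#|#  b29=1 t=0,i=23
  ###..|.  b28=0 t=1,i=23
  ##.##|.  b27=0 t=0,i=0
  ##.#.|.  b26=0 t=0,i=13
  ##..#|.  b25=0 t=1,i=5
  ##...|#  b24=1 t=0,i=3
  #.###|.  b23=0 t=1,i=21
  #.##.|.  b22=0 t=0,i=1
  #.#.#|#  b21=1 t=3,i=1
  #.#..|#  b20=1 t=0,i=14
  #..##|.  b19=0 t=0,i=10
  #..#.|.  b18=0 t=0,i=16
  #...#|#  b17=1 t=0,i=19
  #....|#  b16=1 t=0,i=4
  .####|.  b15=0 t=3,i=4
  .###.|#  b14=1 t=0,i=22
  .##.#|#  b13=1 t=0,i=12
  .##..|.  b12=0 t=0,i=2
  .#.##|#  b11=1 t=2,i=23
  .#.#.|#  b10=1 t=4,i=13
  .#..#|.  b9=0 t=0,i=9
  .#...|#  b8=1 t=0,i=18
  ..###|#  b7=1 t=0,i=21
  ..##.|#  b6=1 t=0,i=11
  ..#.#|#  b5=1 t=2,i=22
  ..#..|#  b4=1 t=0,i=8
  ...##|.  b3=0 t=0,i=20
  ...#.|#  b2=1 t=0,i=7
  ....#|.  b1=0 t=0,i=6
  .....|.  b0=0 t=0,i=5
  bits 01100001001100110110110111110100 = 1630760436

1630760436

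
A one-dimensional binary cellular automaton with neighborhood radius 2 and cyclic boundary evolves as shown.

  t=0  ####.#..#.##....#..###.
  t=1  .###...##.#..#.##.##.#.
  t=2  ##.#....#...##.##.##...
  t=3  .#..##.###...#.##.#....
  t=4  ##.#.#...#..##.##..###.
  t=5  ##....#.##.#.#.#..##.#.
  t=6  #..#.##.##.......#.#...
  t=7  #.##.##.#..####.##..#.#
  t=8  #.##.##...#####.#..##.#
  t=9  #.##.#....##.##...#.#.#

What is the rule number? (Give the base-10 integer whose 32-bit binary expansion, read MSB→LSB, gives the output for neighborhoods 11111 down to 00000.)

  [31] ##### => .  t=8,i=12
  [30] ####. => #  t=0,i=2
  [29] ###.# => #  t=0,i=3
  [28] ###.. => #  t=1,i=3
  [27] ##.## => .  t=0,i=22
  [26] ##.#. => .  t=0,i=4
  [25] ##..# => .  t=4,i=17
  [24] ##... => .  t=0,i=12
  [23] #.### => .  t=0,i=0
  [22] #.##. => #  t=0,i=10
  [21] #.#.# => .  t=4,i=3
  [20] #.#.. => .  t=0,i=5
  [19] #..## => #  t=0,i=18
  [18] #..#. => #  t=0,i=7
  [17] #...# => .  t=1,i=5
  [16] #.... => #  t=0,i=13
  [15] .#### => #  t=0,i=1
  [14] .###. => .  t=0,i=20
  [13] .##.# => #  t=1,i=8
  [12] .##.. => .  t=0,i=11
  [11] .#.## => .  t=0,i=9
  [10] .#.#. => .  t=4,i=4
  [9] .#..# => .  t=0,i=6
  [8] .#... => #  t=2,i=4
  [7] ..### => #  t=0,i=19
  [6] ..##. => .  t=1,i=7
  [5] ..#.# => #  t=0,i=8
  [4] ..#.. => #  t=0,i=16
  [3] ...## => .  t=1,i=6
  [2] ...#. => #  t=0,i=15
  [1] ....# => .  t=0,i=14
  [0] ..... => #  t=3,i=21
  bits 01110000010011011010000110110101 = 1884135861

1884135861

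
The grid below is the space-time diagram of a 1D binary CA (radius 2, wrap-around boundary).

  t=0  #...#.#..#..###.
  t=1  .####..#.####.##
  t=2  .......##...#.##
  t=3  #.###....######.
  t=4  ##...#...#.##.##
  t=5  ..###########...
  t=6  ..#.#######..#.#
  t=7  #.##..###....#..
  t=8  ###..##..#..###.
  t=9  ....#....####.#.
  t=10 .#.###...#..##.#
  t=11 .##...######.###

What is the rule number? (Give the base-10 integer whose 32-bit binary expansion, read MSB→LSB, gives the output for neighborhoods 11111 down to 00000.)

2775198645

  [31] ##### => #  t=3,i=11
  [30] ####. => .  t=1,i=3
  [29] ###.# => #  t=0,i=14
  [28] ###.. => .  t=1,i=4
  [27] ##.## => .  t=1,i=0
  [26] ##.#. => #  t=0,i=15
  [25] ##..# => .  t=1,i=5
  [24] ##... => #  t=2,i=0
  [23] #.### => .  t=1,i=1
  [22] #.##. => #  t=1,i=14
  [21] #.#.# => #  t=3,i=0
  [20] #.#.. => .  t=0,i=0
  [19] #..## => #  t=0,i=11
  [18] #..#. => .  t=0,i=8
  [17] #...# => #  t=0,i=2
  [16] #.... => .  t=2,i=1
  [15] .#### => .  t=1,i=2
  [14] .###. => .  t=0,i=13
  [13] .##.# => #  t=1,i=15
  [12] .##.. => .  t=2,i=8
  [11] .#.## => #  t=1,i=8
  [10] .#.#. => .  t=0,i=5
  [9] .#..# => #  t=0,i=7
  [8] .#... => #  t=0,i=1
  [7] ..### => #  t=0,i=12
  [6] ..##. => .  t=2,i=7
  [5] ..#.# => #  t=0,i=4
  [4] ..#.. => #  t=0,i=9
  [3] ...## => .  t=2,i=6
  [2] ...#. => #  t=0,i=3
  [1] ....# => .  t=2,i=5
  [0] ..... => #  t=2,i=2
  bits 10100101011010100010101110110101 = 2775198645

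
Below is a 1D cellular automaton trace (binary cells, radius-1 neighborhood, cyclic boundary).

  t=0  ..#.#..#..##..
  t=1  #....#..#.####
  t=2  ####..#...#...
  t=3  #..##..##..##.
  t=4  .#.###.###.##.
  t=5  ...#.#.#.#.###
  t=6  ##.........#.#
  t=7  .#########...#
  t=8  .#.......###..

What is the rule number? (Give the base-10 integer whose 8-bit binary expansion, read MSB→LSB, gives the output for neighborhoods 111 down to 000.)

  [7] ### => .  t=1,i=11
  [6] ##. => #  t=0,i=11
  [5] #.# => .  t=0,i=3
  [4] #.. => #  t=0,i=5
  [3] .## => #  t=0,i=10
  [2] .#. => .  t=0,i=2
  [1] ..# => .  t=0,i=1
  [0] ... => #  t=0,i=0
  bits 01011001 = 89

89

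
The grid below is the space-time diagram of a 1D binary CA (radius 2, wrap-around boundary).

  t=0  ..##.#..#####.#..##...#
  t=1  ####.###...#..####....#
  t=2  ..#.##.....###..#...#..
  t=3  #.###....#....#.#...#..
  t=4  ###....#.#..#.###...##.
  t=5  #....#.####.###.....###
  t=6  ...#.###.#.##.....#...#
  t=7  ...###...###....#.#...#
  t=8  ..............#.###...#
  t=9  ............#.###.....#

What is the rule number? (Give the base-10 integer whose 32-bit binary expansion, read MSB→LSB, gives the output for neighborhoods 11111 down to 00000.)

  #####|.  b31=0 t=0,i=10
  ####.|#  b30=1 t=0,i=11
  ###.#|.  b29=0 t=0,i=12
  ###..|.  b28=0 t=1,i=7
  ##.##|#  b27=1 t=1,i=4
  ##.#.|.  b26=0 t=0,i=4
  ##..#|#  b25=1 t=2,i=14
  ##...|.  b24=0 t=0,i=19
  #.###|#  b23=1 t=1,i=5
  #.##.|#  b22=1 t=2,i=4
  #.#.#|#  b21=1 t=6,i=9
  #.#..|#  b20=1 t=0,i=5
  #..##|#  b19=1 t=0,i=1
  #..#.|.  b18=0 t=2,i=15
  #...#|.  b17=0 t=0,i=20
  #....|.  b16=0 t=1,i=19
  .####|.  b15=0 t=0,i=9
  .###.|.  b14=0 t=1,i=6
  .##.#|#  b13=1 t=0,i=3
  .##..|.  b12=0 t=0,i=18
  .#.##|#  b11=1 t=2,i=3
  .#.#.|#  b10=1 t=3,i=15
  .#..#|#  b9=1 t=0,i=0
  .#...|.  b8=0 t=2,i=17
  ..###|.  b7=0 t=0,i=8
  ..##.|#  b6=1 t=0,i=2
  ..#.#|#  b5=1 t=2,i=2
  ..#..|#  b4=1 t=0,i=22
  ...##|.  b3=0 t=1,i=21
  ...#.|.  b2=0 t=0,i=21
  ....#|#  b1=1 t=1,i=20
  .....|.  b0=0 t=2,i=8
  bits 01001010111110000010111001110010 = 1257778802

1257778802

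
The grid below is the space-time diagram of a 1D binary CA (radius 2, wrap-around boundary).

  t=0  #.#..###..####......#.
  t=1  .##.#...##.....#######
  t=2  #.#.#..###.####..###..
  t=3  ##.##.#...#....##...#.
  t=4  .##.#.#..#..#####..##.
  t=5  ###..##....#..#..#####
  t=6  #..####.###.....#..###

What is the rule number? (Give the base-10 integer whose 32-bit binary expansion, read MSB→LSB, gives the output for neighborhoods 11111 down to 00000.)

2316907631

  [31] ##### => #  t=1,i=17
  [30] ####. => .  t=0,i=12
  [29] ###.# => .  t=1,i=21
  [28] ###.. => .  t=0,i=7
  [27] ##.## => #  t=1,i=0
  [26] ##.#. => .  t=1,i=3
  [25] ##..# => #  t=0,i=8
  [24] ##... => .  t=0,i=14
  [23] #.### => .  t=2,i=11
  [22] #.##. => .  t=1,i=1
  [21] #.#.# => .  t=0,i=0
  [20] #.#.. => #  t=0,i=2
  [19] #..## => #  t=0,i=4
  [18] #..#. => .  t=2,i=21
  [17] #...# => .  t=1,i=6
  [16] #.... => #  t=0,i=15
  [15] .#### => .  t=0,i=11
  [14] .###. => .  t=0,i=6
  [13] .##.# => #  t=1,i=2
  [12] .##.. => #  t=1,i=9
  [11] .#.## => .  t=3,i=21
  [10] .#.#. => #  t=0,i=1
  [9] .#..# => .  t=0,i=3
  [8] .#... => .  t=1,i=5
  [7] ..### => .  t=0,i=5
  [6] ..##. => #  t=1,i=8
  [5] ..#.# => #  t=0,i=20
  [4] ..#.. => .  t=3,i=10
  [3] ...## => #  t=1,i=7
  [2] ...#. => #  t=0,i=19
  [1] ....# => #  t=0,i=18
  [0] ..... => #  t=0,i=16
  bits 10001010000110010011010001101111 = 2316907631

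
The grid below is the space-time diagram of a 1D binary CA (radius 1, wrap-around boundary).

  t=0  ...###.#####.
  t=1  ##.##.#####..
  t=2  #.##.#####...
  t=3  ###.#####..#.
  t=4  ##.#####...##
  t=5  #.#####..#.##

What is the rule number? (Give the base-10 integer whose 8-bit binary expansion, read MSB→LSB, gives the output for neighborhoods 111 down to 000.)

  ### -> #   bit 7 = 1  t=0,i=4
  ##. -> .   bit 6 = 0  t=0,i=5
  #.# -> #   bit 5 = 1  t=0,i=6
  #.. -> .   bit 4 = 0  t=0,i=12
  .## -> #   bit 3 = 1  t=0,i=3
  .#. -> #   bit 2 = 1  t=2,i=0
  ..# -> .   bit 1 = 0  t=0,i=2
  ... -> #   bit 0 = 1  t=0,i=0
  bits 10101101 = 173

173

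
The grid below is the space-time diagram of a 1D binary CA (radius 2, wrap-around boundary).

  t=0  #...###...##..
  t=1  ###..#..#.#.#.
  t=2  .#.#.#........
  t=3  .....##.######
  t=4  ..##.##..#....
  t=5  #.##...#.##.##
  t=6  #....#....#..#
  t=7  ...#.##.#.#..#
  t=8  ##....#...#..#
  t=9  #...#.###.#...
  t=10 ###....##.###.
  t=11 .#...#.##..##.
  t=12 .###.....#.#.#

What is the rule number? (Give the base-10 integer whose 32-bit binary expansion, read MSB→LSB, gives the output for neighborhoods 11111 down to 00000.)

571662675

  ##### -> .   bit 31 = 0  t=3,i=10
  ####. -> .   bit 30 = 0  t=3,i=12
  ###.# -> #   bit 29 = 1  t=5,i=0
  ###.. -> .   bit 28 = 0  t=0,i=6
  ##.## -> .   bit 27 = 0  t=3,i=7
  ##.#. -> .   bit 26 = 0  t=7,i=7
  ##..# -> #   bit 25 = 1  t=0,i=12
  ##... -> .   bit 24 = 0  t=0,i=7
  #.### -> .   bit 23 = 0  t=1,i=0
  #.##. -> .   bit 22 = 0  t=4,i=5
  #.#.# -> .   bit 21 = 0  t=1,i=10
  #.#.. -> #   bit 20 = 1  t=2,i=5
  #..## -> .   bit 19 = 0  t=6,i=12
  #..#. -> .   bit 18 = 0  t=0,i=13
  #...# -> #   bit 17 = 1  t=0,i=2
  #.... -> .   bit 16 = 0  t=2,i=7
  .#### -> #   bit 15 = 1  t=3,i=9
  .###. -> #   bit 14 = 1  t=0,i=5
  .##.# -> #   bit 13 = 1  t=3,i=6
  .##.. -> .   bit 12 = 0  t=0,i=11
  .#.## -> .   bit 11 = 0  t=1,i=13
  .#.#. -> .   bit 10 = 0  t=1,i=9
  .#..# -> .   bit 9 = 0  t=1,i=6
  .#... -> #   bit 8 = 1  t=0,i=1
  ..### -> .   bit 7 = 0  t=0,i=4
  ..##. -> #   bit 6 = 1  t=0,i=10
  ..#.# -> .   bit 5 = 0  t=1,i=8
  ..#.. -> #   bit 4 = 1  t=0,i=0
  ...## -> .   bit 3 = 0  t=0,i=3
  ...#. -> .   bit 2 = 0  t=2,i=0
  ....# -> #   bit 1 = 1  t=2,i=13
  ..... -> #   bit 0 = 1  t=2,i=8
  bits 00100010000100101110000101010011 = 571662675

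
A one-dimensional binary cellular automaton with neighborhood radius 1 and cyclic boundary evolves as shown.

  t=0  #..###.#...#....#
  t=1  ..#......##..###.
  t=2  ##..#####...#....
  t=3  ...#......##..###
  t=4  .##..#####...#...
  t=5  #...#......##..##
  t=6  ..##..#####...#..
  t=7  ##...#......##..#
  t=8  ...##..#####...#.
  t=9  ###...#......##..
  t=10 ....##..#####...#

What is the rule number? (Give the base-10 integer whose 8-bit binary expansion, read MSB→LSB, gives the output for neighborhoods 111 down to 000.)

  ### -> .   bit 7 = 0  t=0,i=4
  ##. -> .   bit 6 = 0  t=0,i=0
  #.# -> .   bit 5 = 0  t=0,i=6
  #.. -> .   bit 4 = 0  t=0,i=1
  .## -> .   bit 3 = 0  t=0,i=3
  .#. -> .   bit 2 = 0  t=0,i=7
  ..# -> #   bit 1 = 1  t=0,i=2
  ... -> #   bit 0 = 1  t=0,i=9
  bits 00000011 = 3

3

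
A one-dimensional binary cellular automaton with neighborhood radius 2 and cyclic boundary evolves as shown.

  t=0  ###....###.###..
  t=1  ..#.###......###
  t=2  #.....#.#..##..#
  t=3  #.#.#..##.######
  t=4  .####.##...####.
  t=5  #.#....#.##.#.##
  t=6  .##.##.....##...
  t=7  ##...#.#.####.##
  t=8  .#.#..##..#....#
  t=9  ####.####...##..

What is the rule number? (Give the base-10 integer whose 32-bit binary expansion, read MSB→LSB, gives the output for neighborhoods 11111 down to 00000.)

  #####|#  b31=1 t=3,i=12
  ####.|.  b30=0 t=3,i=15
  ###.#|.  b29=0 t=0,i=9
  ###..|#  b28=1 t=0,i=2
  ##.##|.  b27=0 t=0,i=10
  ##.#.|#  b26=1 t=3,i=1
  ##..#|#  b25=1 t=0,i=14
  ##...|.  b24=0 t=0,i=3
  #.###|.  b23=0 t=0,i=11
  #.##.|.  b22=0 t=4,i=6
  #.#.#|#  b21=1 t=3,i=2
  #.#..|#  b20=1 t=2,i=8
  #..##|#  b19=1 t=0,i=15
  #..#.|.  b18=0 t=1,i=1
  #...#|#  b17=1 t=4,i=9
  #....|#  b16=1 t=0,i=4
  .####|#  b15=1 t=3,i=11
  .###.|.  b14=0 t=0,i=1
  .##.#|.  b13=0 t=3,i=8
  .##..|#  b12=1 t=2,i=0
  .#.##|.  b11=0 t=1,i=3
  .#.#.|#  b10=1 t=2,i=7
  .#..#|.  b9=0 t=2,i=9
  .#...|.  b8=0 t=5,i=3
  ..###|.  b7=0 t=0,i=0
  ..##.|#  b6=1 t=2,i=11
  ..#.#|.  b5=0 t=1,i=2
  ..#..|.  b4=0 t=8,i=10
  ...##|#  b3=1 t=0,i=6
  ...#.|.  b2=0 t=2,i=5
  ....#|#  b1=1 t=0,i=5
  .....|.  b0=0 t=1,i=9
  bits 10010110001110111001010001001010 = 2520486986

2520486986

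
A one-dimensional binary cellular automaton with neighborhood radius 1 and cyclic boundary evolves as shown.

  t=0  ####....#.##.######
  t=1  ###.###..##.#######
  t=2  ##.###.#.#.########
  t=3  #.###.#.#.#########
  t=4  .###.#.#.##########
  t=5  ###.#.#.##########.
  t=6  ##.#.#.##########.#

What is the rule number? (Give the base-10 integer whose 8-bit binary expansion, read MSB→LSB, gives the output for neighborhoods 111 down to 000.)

  ###|#  b7=1 t=0,i=0
  ##.|.  b6=0 t=0,i=3
  #.#|#  b5=1 t=0,i=9
  #..|#  b4=1 t=0,i=4
  .##|#  b3=1 t=0,i=10
  .#.|.  b2=0 t=0,i=8
  ..#|.  b1=0 t=0,i=7
  ...|#  b0=1 t=0,i=5
  bits 10111001 = 185

185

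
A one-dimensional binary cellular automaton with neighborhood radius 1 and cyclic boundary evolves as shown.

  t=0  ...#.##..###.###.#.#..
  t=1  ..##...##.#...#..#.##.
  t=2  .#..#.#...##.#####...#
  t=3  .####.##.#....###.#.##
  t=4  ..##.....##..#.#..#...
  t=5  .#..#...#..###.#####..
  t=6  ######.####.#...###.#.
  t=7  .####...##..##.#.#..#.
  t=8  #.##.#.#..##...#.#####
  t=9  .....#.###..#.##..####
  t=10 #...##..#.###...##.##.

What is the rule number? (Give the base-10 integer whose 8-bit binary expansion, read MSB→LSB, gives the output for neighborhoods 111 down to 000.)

150

  ### -> #   bit 7 = 1  t=0,i=10
  ##. -> .   bit 6 = 0  t=0,i=6
  #.# -> .   bit 5 = 0  t=0,i=4
  #.. -> #   bit 4 = 1  t=0,i=7
  .## -> .   bit 3 = 0  t=0,i=5
  .#. -> #   bit 2 = 1  t=0,i=3
  ..# -> #   bit 1 = 1  t=0,i=2
  ... -> .   bit 0 = 0  t=0,i=0
  bits 10010110 = 150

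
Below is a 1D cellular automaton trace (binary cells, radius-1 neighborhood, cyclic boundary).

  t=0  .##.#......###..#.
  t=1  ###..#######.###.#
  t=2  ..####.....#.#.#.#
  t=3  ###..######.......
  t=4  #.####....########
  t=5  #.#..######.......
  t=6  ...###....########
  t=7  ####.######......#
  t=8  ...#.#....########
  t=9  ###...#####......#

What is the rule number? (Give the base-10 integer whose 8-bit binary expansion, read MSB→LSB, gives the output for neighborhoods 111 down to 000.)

91

  [7] ### => .  t=0,i=12
  [6] ##. => #  t=0,i=2
  [5] #.# => .  t=0,i=3
  [4] #.. => #  t=0,i=5
  [3] .## => #  t=0,i=1
  [2] .#. => .  t=0,i=4
  [1] ..# => #  t=0,i=0
  [0] ... => #  t=0,i=6
  bits 01011011 = 91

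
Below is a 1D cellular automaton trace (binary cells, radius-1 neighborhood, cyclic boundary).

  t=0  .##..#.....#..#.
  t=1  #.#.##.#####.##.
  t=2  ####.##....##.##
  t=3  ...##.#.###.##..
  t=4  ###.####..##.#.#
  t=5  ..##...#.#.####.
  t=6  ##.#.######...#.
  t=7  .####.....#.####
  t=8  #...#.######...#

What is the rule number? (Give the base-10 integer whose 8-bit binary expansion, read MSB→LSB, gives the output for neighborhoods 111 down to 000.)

  [7] ### => .  t=1,i=8
  [6] ##. => #  t=0,i=2
  [5] #.# => #  t=1,i=1
  [4] #.. => .  t=0,i=3
  [3] .## => .  t=0,i=1
  [2] .#. => #  t=0,i=5
  [1] ..# => #  t=0,i=0
  [0] ... => #  t=0,i=7
  bits 01100111 = 103

103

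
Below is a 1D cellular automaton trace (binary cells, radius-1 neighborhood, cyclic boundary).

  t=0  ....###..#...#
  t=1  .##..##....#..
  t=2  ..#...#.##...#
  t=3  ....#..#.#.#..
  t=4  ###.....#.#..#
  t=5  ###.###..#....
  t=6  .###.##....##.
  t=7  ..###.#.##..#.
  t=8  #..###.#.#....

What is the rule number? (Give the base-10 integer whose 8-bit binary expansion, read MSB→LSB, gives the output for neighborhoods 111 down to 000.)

  ###|#  b7=1 t=0,i=5
  ##.|#  b6=1 t=0,i=6
  #.#|#  b5=1 t=2,i=7
  #..|.  b4=0 t=0,i=0
  .##|.  b3=0 t=0,i=4
  .#.|.  b2=0 t=0,i=9
  ..#|.  b1=0 t=0,i=3
  ...|#  b0=1 t=0,i=1
  bits 11100001 = 225

225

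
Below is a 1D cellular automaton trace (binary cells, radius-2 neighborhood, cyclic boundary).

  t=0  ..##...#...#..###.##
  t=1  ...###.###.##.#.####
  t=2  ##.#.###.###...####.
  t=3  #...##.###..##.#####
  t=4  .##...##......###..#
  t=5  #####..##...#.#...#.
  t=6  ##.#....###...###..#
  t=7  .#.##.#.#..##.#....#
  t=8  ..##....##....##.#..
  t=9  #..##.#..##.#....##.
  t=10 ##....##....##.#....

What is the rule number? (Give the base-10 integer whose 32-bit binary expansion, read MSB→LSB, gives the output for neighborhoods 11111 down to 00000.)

  nb #####: next=.  (t=3,i=17, bit31=0)
  nb ####.: next=#  (t=1,i=18, bit30=1)
  nb ###.#: next=#  (t=0,i=16, bit29=1)
  nb ###..: next=.  (t=1,i=19, bit28=0)
  nb ##.##: next=#  (t=0,i=17, bit27=1)
  nb ##.#.: next=.  (t=1,i=13, bit26=0)
  nb ##..#: next=.  (t=0,i=0, bit25=0)
  nb ##...: next=#  (t=0,i=4, bit24=1)
  nb #.###: next=#  (t=1,i=7, bit23=1)
  nb #.##.: next=#  (t=0,i=18, bit22=1)
  nb #.#.#: next=.  (t=1,i=14, bit21=0)
  nb #.#..: next=#  (t=5,i=14, bit20=1)
  nb #..##: next=.  (t=0,i=1, bit19=0)
  nb #..#.: next=#  (t=4,i=18, bit18=1)
  nb #...#: next=#  (t=0,i=5, bit17=1)
  nb #....: next=.  (t=4,i=9, bit16=0)
  nb .####: next=#  (t=1,i=17, bit15=1)
  nb .###.: next=.  (t=0,i=15, bit14=0)
  nb .##.#: next=.  (t=1,i=12, bit13=0)
  nb .##..: next=#  (t=0,i=3, bit12=1)
  nb .#.##: next=#  (t=1,i=15, bit11=1)
  nb .#.#.: next=.  (t=5,i=13, bit10=0)
  nb .#..#: next=#  (t=0,i=12, bit9=1)
  nb .#...: next=#  (t=0,i=8, bit8=1)
  nb ..###: next=#  (t=0,i=14, bit7=1)
  nb ..##.: next=.  (t=0,i=2, bit6=0)
  nb ..#.#: next=.  (t=4,i=19, bit5=0)
  nb ..#..: next=#  (t=0,i=7, bit4=1)
  nb ...##: next=.  (t=1,i=2, bit3=0)
  nb ...#.: next=.  (t=0,i=6, bit2=0)
  nb ....#: next=#  (t=4,i=12, bit1=1)
  nb .....: next=.  (t=4,i=10, bit0=0)
  bits 01101001110101101001101110010010 = 1775672210

1775672210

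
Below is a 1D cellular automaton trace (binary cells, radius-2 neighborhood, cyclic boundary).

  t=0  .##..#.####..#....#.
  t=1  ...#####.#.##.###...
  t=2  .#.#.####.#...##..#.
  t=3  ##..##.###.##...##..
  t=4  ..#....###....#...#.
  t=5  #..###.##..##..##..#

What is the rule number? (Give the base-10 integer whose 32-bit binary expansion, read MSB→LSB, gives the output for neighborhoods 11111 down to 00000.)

  nb #####: next=#  (t=1,i=5, bit31=1)
  nb ####.: next=#  (t=0,i=9, bit30=1)
  nb ###.#: next=#  (t=1,i=7, bit29=1)
  nb ###..: next=.  (t=0,i=10, bit28=0)
  nb ##.##: next=.  (t=1,i=13, bit27=0)
  nb ##.#.: next=#  (t=1,i=8, bit26=1)
  nb ##..#: next=#  (t=0,i=3, bit25=1)
  nb ##...: next=.  (t=1,i=17, bit24=0)
  nb #.###: next=#  (t=0,i=7, bit23=1)
  nb #.##.: next=.  (t=1,i=11, bit22=0)
  nb #.#.#: next=.  (t=1,i=9, bit21=0)
  nb #.#..: next=.  (t=2,i=10, bit20=0)
  nb #..##: next=.  (t=0,i=0, bit19=0)
  nb #..#.: next=#  (t=0,i=4, bit18=1)
  nb #...#: next=#  (t=2,i=12, bit17=1)
  nb #....: next=#  (t=0,i=15, bit16=1)
  nb .####: next=.  (t=0,i=8, bit15=0)
  nb .###.: next=#  (t=1,i=15, bit14=1)
  nb .##.#: next=.  (t=1,i=12, bit13=0)
  nb .##..: next=.  (t=0,i=2, bit12=0)
  nb .#.##: next=#  (t=0,i=6, bit11=1)
  nb .#.#.: next=.  (t=2,i=2, bit10=0)
  nb .#..#: next=.  (t=0,i=19, bit9=0)
  nb .#...: next=#  (t=0,i=14, bit8=1)
  nb ..###: next=#  (t=1,i=3, bit7=1)
  nb ..##.: next=.  (t=0,i=1, bit6=0)
  nb ..#.#: next=#  (t=0,i=5, bit5=1)
  nb ..#..: next=.  (t=0,i=13, bit4=0)
  nb ...##: next=.  (t=1,i=2, bit3=0)
  nb ...#.: next=.  (t=0,i=17, bit2=0)
  nb ....#: next=#  (t=0,i=16, bit1=1)
  nb .....: next=.  (t=1,i=0, bit0=0)
  bits 11100110100001110100100110100010 = 3867625890

3867625890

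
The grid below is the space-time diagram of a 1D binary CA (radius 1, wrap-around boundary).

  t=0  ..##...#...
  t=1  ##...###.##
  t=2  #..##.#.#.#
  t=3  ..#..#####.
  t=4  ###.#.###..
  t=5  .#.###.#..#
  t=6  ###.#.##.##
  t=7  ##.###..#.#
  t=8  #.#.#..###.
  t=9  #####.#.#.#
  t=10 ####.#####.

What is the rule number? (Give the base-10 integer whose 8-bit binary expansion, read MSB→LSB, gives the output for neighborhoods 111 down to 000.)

  ###|#  b7=1 t=1,i=0
  ##.|.  b6=0 t=0,i=3
  #.#|#  b5=1 t=1,i=8
  #..|.  b4=0 t=0,i=4
  .##|.  b3=0 t=0,i=2
  .#.|#  b2=1 t=0,i=7
  ..#|#  b1=1 t=0,i=1
  ...|#  b0=1 t=0,i=0
  bits 10100111 = 167

167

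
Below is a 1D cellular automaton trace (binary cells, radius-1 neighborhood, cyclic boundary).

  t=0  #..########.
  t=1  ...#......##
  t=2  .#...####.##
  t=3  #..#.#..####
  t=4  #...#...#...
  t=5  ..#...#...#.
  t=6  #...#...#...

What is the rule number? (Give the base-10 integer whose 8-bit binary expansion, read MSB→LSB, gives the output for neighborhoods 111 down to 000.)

  nb ###: next=.  (t=0,i=4, bit7=0)
  nb ##.: next=#  (t=0,i=10, bit6=1)
  nb #.#: next=#  (t=0,i=11, bit5=1)
  nb #..: next=.  (t=0,i=1, bit4=0)
  nb .##: next=#  (t=0,i=3, bit3=1)
  nb .#.: next=.  (t=0,i=0, bit2=0)
  nb ..#: next=.  (t=0,i=2, bit1=0)
  nb ...: next=#  (t=1,i=1, bit0=1)
  bits 01101001 = 105

105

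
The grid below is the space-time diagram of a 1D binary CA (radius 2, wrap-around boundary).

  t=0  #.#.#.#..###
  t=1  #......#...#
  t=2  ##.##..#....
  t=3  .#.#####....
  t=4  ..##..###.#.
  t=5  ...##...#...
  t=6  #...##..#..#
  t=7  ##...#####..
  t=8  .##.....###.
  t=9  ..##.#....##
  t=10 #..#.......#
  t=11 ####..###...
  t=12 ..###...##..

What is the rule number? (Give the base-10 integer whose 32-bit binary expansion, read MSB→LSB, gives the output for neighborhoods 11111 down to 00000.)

1942239761

  ##### -> .   bit 31 = 0  t=3,i=5
  ####. -> #   bit 30 = 1  t=0,i=11
  ###.# -> #   bit 29 = 1  t=0,i=0
  ###.. -> #   bit 28 = 1  t=3,i=7
  ##.## -> .   bit 27 = 0  t=2,i=2
  ##.#. -> .   bit 26 = 0  t=0,i=1
  ##..# -> #   bit 25 = 1  t=2,i=5
  ##... -> #   bit 24 = 1  t=1,i=1
  #.### -> #   bit 23 = 1  t=3,i=3
  #.##. -> #   bit 22 = 1  t=2,i=3
  #.#.# -> .   bit 21 = 0  t=0,i=2
  #.#.. -> .   bit 20 = 0  t=0,i=6
  #..## -> .   bit 19 = 0  t=0,i=8
  #..#. -> #   bit 18 = 1  t=2,i=6
  #...# -> .   bit 17 = 0  t=1,i=9
  #.... -> .   bit 16 = 0  t=1,i=2
  .#### -> .   bit 15 = 0  t=0,i=10
  .###. -> .   bit 14 = 0  t=4,i=7
  .##.# -> #   bit 13 = 1  t=2,i=1
  .##.. -> #   bit 12 = 1  t=1,i=0
  .#.## -> #   bit 11 = 1  t=3,i=2
  .#.#. -> .   bit 10 = 0  t=0,i=3
  .#..# -> #   bit 9 = 1  t=0,i=7
  .#... -> .   bit 8 = 0  t=1,i=8
  ..### -> .   bit 7 = 0  t=0,i=9
  ..##. -> .   bit 6 = 0  t=1,i=11
  ..#.# -> .   bit 5 = 0  t=3,i=1
  ..#.. -> #   bit 4 = 1  t=1,i=7
  ...## -> .   bit 3 = 0  t=1,i=10
  ...#. -> .   bit 2 = 0  t=1,i=6
  ....# -> .   bit 1 = 0  t=1,i=5
  ..... -> #   bit 0 = 1  t=1,i=3
  bits 01110011110001000011101000010001 = 1942239761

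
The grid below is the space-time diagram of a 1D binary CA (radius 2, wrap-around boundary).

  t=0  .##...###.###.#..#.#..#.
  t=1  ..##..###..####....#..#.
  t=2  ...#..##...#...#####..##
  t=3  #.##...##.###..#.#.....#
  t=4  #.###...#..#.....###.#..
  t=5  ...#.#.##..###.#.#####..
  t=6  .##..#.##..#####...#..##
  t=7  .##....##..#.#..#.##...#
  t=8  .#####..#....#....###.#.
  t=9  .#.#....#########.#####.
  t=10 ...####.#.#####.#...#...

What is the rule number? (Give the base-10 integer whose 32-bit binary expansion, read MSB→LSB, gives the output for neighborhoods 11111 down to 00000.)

  [31] ##### => #  t=2,i=17
  [30] ####. => .  t=1,i=13
  [29] ###.# => #  t=0,i=8
  [28] ###.. => .  t=1,i=8
  [27] ##.## => .  t=0,i=9
  [26] ##.#. => #  t=0,i=13
  [25] ##..# => .  t=1,i=4
  [24] ##... => #  t=0,i=3
  [23] #.### => .  t=0,i=10
  [22] #.##. => #  t=3,i=2
  [21] #.#.# => #  t=5,i=5
  [20] #.#.. => #  t=0,i=14
  [19] #..## => .  t=0,i=0
  [18] #..#. => .  t=0,i=16
  [17] #...# => .  t=0,i=4
  [16] #.... => #  t=1,i=16
  [15] .#### => .  t=1,i=12
  [14] .###. => #  t=0,i=7
  [13] .##.# => #  t=3,i=0
  [12] .##.. => #  t=0,i=2
  [11] .#.## => .  t=4,i=1
  [10] .#.#. => .  t=0,i=18
  [9] .#..# => .  t=0,i=15
  [8] .#... => #  t=1,i=23
  [7] ..### => #  t=0,i=6
  [6] ..##. => .  t=0,i=1
  [5] ..#.# => .  t=0,i=17
  [4] ..#.. => #  t=0,i=22
  [3] ...## => .  t=0,i=5
  [2] ...#. => #  t=1,i=18
  [1] ....# => #  t=1,i=17
  [0] ..... => .  t=3,i=20
  bits 10100101011100010111000110010110 = 2775675286

2775675286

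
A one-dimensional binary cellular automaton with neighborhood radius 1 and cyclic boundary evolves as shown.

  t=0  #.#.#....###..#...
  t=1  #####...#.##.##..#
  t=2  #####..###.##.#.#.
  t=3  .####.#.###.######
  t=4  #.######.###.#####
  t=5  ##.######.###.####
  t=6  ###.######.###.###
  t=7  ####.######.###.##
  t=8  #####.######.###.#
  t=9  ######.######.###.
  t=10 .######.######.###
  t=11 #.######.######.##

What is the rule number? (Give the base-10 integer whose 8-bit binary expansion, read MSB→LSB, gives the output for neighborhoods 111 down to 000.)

  ###|#  b7=1 t=0,i=10
  ##.|#  b6=1 t=0,i=11
  #.#|#  b5=1 t=0,i=1
  #..|.  b4=0 t=0,i=5
  .##|.  b3=0 t=0,i=9
  .#.|#  b2=1 t=0,i=0
  ..#|#  b1=1 t=0,i=8
  ...|.  b0=0 t=0,i=6
  bits 11100110 = 230

230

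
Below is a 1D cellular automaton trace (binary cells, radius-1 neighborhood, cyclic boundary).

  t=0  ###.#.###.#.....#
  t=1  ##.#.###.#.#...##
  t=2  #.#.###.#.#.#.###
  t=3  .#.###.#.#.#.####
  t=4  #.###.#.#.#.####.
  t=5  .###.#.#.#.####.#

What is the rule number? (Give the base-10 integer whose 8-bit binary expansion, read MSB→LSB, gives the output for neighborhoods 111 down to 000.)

186

  ### -> #   bit 7 = 1  t=0,i=0
  ##. -> .   bit 6 = 0  t=0,i=2
  #.# -> #   bit 5 = 1  t=0,i=3
  #.. -> #   bit 4 = 1  t=0,i=11
  .## -> #   bit 3 = 1  t=0,i=6
  .#. -> .   bit 2 = 0  t=0,i=4
  ..# -> #   bit 1 = 1  t=0,i=15
  ... -> .   bit 0 = 0  t=0,i=12
  bits 10111010 = 186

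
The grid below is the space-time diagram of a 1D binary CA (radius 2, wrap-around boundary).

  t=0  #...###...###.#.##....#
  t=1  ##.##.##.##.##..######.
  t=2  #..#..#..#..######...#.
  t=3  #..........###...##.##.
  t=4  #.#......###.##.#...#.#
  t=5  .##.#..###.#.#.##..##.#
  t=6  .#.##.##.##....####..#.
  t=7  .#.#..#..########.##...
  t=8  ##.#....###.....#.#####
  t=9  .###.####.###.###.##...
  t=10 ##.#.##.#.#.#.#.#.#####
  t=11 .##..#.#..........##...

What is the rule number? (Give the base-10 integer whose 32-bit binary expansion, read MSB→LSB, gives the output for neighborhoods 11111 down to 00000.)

  ##### -> .   bit 31 = 0  t=1,i=18
  ####. -> .   bit 30 = 0  t=1,i=20
  ###.# -> #   bit 29 = 1  t=0,i=12
  ###.. -> #   bit 28 = 1  t=0,i=6
  ##.## -> .   bit 27 = 0  t=1,i=2
  ##.#. -> #   bit 26 = 1  t=0,i=13
  ##..# -> #   bit 25 = 1  t=1,i=14
  ##... -> #   bit 24 = 1  t=0,i=1
  #.### -> #   bit 23 = 1  t=8,i=18
  #.##. -> #   bit 22 = 1  t=0,i=16
  #.#.# -> .   bit 21 = 0  t=0,i=14
  #.#.. -> #   bit 20 = 1  t=2,i=0
  #..## -> #   bit 19 = 1  t=1,i=15
  #..#. -> .   bit 18 = 0  t=2,i=2
  #...# -> .   bit 17 = 0  t=0,i=2
  #.... -> #   bit 16 = 1  t=0,i=19
  .#### -> #   bit 15 = 1  t=1,i=17
  .###. -> .   bit 14 = 0  t=0,i=5
  .##.# -> .   bit 13 = 0  t=1,i=1
  .##.. -> #   bit 12 = 1  t=0,i=0
  .#.## -> .   bit 11 = 0  t=0,i=15
  .#.#. -> .   bit 10 = 0  t=2,i=22
  .#..# -> .   bit 9 = 0  t=2,i=1
  .#... -> .   bit 8 = 0  t=3,i=1
  ..### -> #   bit 7 = 1  t=0,i=4
  ..##. -> .   bit 6 = 0  t=0,i=22
  ..#.# -> #   bit 5 = 1  t=2,i=21
  ..#.. -> .   bit 4 = 0  t=2,i=3
  ...## -> #   bit 3 = 1  t=0,i=3
  ...#. -> #   bit 2 = 1  t=2,i=20
  ....# -> #   bit 1 = 1  t=0,i=20
  ..... -> .   bit 0 = 0  t=3,i=3
  bits 00110111110110011001000010101110 = 937005230

937005230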